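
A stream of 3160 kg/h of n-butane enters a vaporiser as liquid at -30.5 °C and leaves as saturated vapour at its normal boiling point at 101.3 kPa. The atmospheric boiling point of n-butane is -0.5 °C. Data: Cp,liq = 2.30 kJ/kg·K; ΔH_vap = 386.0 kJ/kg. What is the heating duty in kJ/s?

liquid -30.5→-0.5 °C: 69 kJ/kg
vaporisation at -0.5 °C: 386 kJ/kg
Δh = 69 + 386 = 455 kJ/kg
Q = ṁ·Δh = 3160 kg/h × 455 kJ/kg = 1.4378e+06 kJ/h
|Q| = 399.39 kW

Q = 399 kJ/s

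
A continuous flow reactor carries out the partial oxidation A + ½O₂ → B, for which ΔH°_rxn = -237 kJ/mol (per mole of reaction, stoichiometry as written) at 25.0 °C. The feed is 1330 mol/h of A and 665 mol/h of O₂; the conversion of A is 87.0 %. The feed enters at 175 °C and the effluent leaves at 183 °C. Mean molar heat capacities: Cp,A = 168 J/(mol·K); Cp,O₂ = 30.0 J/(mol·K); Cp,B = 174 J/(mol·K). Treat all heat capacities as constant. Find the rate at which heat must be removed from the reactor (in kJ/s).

Extent of reaction ξ = 0.870 × 1330 = 1157.1 mol/h
Reaction term: ξ·ΔH°_rxn = 1157.1 × -237 = -274230 kJ/h
Sensible, feed 175→25 °C: -36508 kJ/h
Outlet flows (mol/h): A 172.9, O₂ 86.45, B 1157.1
Sensible, products 25→183 °C: 36810 kJ/h
Q = ΔH = -273930 kJ/h = -76.092 kW
Heat removed = 76.092 kJ/s

Q_out = 76.1 kJ/s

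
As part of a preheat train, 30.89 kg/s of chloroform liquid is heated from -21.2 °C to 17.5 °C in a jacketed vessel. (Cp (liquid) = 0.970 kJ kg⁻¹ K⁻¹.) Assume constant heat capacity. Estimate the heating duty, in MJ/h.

Q = 4170 MJ/h

Q = ṁ·Cp·ΔT = 30.89 × 0.970 × (17.5 − -21.2) = 1159.6 kJ/s
Heating duty = 4174.5 MJ/h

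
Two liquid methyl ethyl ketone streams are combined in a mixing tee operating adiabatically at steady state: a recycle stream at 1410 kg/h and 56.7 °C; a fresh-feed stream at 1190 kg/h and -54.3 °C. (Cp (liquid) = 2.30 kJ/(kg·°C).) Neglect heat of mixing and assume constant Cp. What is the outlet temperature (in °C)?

No heat crosses the boundary, so H_out = H_in.
T_out = Σ ṁᵢCp,ᵢTᵢ / Σ ṁᵢCp,ᵢ
      = 35259 / 5980 = 5.8962 °C

T_out = 5.90 °C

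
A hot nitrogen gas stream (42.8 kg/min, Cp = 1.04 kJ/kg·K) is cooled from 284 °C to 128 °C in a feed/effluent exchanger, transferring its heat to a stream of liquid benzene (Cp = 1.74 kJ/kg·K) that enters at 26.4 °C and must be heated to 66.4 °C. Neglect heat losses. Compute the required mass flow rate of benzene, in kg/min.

ṁ_c = 99.8 kg/min

Heat released by hot stream: Q = 42.8 × 1.04 × (284 − 128) = 6943.9 kJ/min
Energy balance on cold side (adiabatic exchanger): Q = ṁ_c·Cp_c·(T_c,out − T_c,in)
ṁ_c = 6943.9 / [1.74 × (66.4 − 26.4)] = 99.768 kg/min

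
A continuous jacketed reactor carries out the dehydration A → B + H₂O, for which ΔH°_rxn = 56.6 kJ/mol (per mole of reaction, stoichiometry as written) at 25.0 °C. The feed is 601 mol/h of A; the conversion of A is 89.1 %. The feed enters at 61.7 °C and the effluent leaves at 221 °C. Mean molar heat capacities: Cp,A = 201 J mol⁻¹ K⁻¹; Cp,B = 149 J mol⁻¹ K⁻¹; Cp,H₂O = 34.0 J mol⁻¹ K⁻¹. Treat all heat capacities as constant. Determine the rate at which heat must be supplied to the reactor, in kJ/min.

Q_in = 794 kJ/min

Extent of reaction ξ = 0.891 × 601 = 535.49 mol/h
Reaction term: ξ·ΔH°_rxn = 535.49 × 56.6 = 30309 kJ/h
Sensible, feed 61.7→25 °C: -4433.4 kJ/h
Outlet flows (mol/h): A 65.509, B 535.49, H₂O 535.49
Sensible, products 25→221 °C: 21788 kJ/h
Q = ΔH = 47663 kJ/h = 13.24 kW
Heat supplied = 794.39 kJ/min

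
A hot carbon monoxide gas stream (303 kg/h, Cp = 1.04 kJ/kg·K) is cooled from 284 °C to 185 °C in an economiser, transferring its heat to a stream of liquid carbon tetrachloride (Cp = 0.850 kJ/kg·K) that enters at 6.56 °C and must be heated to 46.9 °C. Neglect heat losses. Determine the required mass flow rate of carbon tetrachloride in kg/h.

ṁ_c = 910 kg/h

Heat released by hot stream: Q = 303 × 1.04 × (284 − 185) = 31197 kJ/h
Energy balance on cold side (adiabatic exchanger): Q = ṁ_c·Cp_c·(T_c,out − T_c,in)
ṁ_c = 31197 / [0.850 × (46.9 − 6.56)] = 909.82 kg/h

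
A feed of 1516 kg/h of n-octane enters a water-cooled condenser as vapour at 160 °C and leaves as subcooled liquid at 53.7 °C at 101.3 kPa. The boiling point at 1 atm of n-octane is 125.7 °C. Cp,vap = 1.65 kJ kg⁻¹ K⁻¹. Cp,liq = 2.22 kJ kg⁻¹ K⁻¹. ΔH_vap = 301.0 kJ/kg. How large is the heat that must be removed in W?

vapour 160→125.7 °C: -56.595 kJ/kg
condensation at 125.7 °C: -301 kJ/kg
liquid 125.7→53.7 °C: -159.84 kJ/kg
Δh = -56.595 + -301 + -159.84 = -517.43 kJ/kg
Q = ṁ·Δh = 1516 kg/h × -517.43 kJ/kg = -784430 kJ/h
|Q| = 217.9 kW = 217900 W

Q_c = 218000 W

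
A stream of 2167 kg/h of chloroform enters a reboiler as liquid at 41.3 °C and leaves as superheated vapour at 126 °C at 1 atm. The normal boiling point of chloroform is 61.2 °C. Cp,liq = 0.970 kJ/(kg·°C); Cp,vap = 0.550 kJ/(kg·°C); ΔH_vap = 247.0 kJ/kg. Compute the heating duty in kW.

Q = 182 kW

liquid 41.3→61.2 °C: 19.303 kJ/kg
vaporisation at 61.2 °C: 247 kJ/kg
vapour 61.2→126 °C: 35.64 kJ/kg
Δh = 19.303 + 247 + 35.64 = 301.94 kJ/kg
Q = ṁ·Δh = 2167 kg/h × 301.94 kJ/kg = 654310 kJ/h
|Q| = 181.75 kW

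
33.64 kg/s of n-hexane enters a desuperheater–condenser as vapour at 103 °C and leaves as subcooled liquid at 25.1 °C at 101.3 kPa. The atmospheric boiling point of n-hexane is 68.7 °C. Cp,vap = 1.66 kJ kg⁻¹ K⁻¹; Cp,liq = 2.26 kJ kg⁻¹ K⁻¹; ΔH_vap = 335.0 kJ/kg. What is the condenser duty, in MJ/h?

vapour 103→68.7 °C: -56.938 kJ/kg
condensation at 68.7 °C: -335 kJ/kg
liquid 68.7→25.1 °C: -98.536 kJ/kg
Δh = -56.938 + -335 + -98.536 = -490.47 kJ/kg
Q = ṁ·Δh = 33.64 kg/s × -490.47 kJ/kg = -16500 kJ/s
|Q| = 16500 kW = 59398 MJ/h

Q_c = 59400 MJ/h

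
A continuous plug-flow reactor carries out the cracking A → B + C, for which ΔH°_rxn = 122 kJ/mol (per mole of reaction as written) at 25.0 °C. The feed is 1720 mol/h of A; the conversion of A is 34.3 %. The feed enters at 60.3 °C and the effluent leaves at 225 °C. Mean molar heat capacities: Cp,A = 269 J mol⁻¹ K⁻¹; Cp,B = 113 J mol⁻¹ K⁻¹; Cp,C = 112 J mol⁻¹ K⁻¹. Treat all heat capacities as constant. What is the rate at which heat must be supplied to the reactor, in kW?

Extent of reaction ξ = 0.343 × 1720 = 589.96 mol/h
Reaction term: ξ·ΔH°_rxn = 589.96 × 122 = 71975 kJ/h
Sensible, feed 60.3→25 °C: -16333 kJ/h
Outlet flows (mol/h): A 1130, B 589.96, C 589.96
Sensible, products 25→225 °C: 87344 kJ/h
Q = ΔH = 142990 kJ/h = 39.719 kW
Heat supplied = 39.719 kW

Q_in = 39.7 kW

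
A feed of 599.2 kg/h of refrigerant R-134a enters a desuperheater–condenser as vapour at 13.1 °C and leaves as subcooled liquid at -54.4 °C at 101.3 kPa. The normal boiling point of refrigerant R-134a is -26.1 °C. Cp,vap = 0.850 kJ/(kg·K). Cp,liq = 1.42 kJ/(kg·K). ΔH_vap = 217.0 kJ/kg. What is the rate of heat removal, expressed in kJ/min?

vapour 13.1→-26.1 °C: -33.32 kJ/kg
condensation at -26.1 °C: -217 kJ/kg
liquid -26.1→-54.4 °C: -40.186 kJ/kg
Δh = -33.32 + -217 + -40.186 = -290.51 kJ/kg
Q = ṁ·Δh = 599.2 kg/h × -290.51 kJ/kg = -174070 kJ/h
|Q| = 48.353 kW = 2901.2 kJ/min

Q_c = 2900 kJ/min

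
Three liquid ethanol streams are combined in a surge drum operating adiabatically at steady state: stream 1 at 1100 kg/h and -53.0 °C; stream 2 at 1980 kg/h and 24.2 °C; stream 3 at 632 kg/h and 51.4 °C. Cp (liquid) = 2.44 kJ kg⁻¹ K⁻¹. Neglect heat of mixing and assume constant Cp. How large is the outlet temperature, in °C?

T_out = 5.95 °C

No heat crosses the boundary, so H_out = H_in.
T_out = Σ ṁᵢCp,ᵢTᵢ / Σ ṁᵢCp,ᵢ
      = 53926 / 9057.3 = 5.9539 °C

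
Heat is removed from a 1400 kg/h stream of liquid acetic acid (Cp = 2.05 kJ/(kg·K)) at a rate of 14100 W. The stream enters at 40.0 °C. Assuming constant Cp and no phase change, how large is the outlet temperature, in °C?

Q = 14100 W = 50760 kJ/h
ΔT = Q/(ṁ·Cp) = 50760/(1400×2.05) = 17.686 K
T_out = 40.0 − 17.686 = 22.314 °C

T_out = 22.3 °C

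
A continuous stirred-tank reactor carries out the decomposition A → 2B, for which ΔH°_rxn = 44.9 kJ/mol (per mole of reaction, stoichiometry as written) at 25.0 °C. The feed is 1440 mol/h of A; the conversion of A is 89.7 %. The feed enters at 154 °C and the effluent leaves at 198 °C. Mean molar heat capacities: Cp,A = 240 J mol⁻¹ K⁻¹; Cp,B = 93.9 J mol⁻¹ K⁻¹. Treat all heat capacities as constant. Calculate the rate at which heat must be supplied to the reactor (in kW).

Extent of reaction ξ = 0.897 × 1440 = 1291.7 mol/h
Reaction term: ξ·ΔH°_rxn = 1291.7 × 44.9 = 57996 kJ/h
Sensible, feed 154→25 °C: -44582 kJ/h
Outlet flows (mol/h): A 148.32, B 2583.4
Sensible, products 25→198 °C: 48124 kJ/h
Q = ΔH = 61538 kJ/h = 17.094 kW
Heat supplied = 17.094 kW

Q_in = 17.1 kW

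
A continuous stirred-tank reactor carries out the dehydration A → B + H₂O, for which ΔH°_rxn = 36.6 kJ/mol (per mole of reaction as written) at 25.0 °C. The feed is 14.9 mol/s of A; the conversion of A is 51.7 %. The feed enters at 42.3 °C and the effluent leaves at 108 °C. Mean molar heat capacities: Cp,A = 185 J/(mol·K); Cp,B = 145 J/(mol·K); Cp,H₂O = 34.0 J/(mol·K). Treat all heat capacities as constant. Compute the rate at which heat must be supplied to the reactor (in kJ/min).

Q_in = 27600 kJ/min

Extent of reaction ξ = 0.517 × 14.9 = 7.7033 mol/s
Reaction term: ξ·ΔH°_rxn = 7.7033 × 36.6 = 281.94 kJ/s
Sensible, feed 42.3→25 °C: -47.687 kJ/s
Outlet flows (mol/s): A 7.1967, B 7.7033, H₂O 7.7033
Sensible, products 25→108 °C: 224.95 kJ/s
Q = ΔH = 459.21 kJ/s = 459.21 kW
Heat supplied = 27552 kJ/min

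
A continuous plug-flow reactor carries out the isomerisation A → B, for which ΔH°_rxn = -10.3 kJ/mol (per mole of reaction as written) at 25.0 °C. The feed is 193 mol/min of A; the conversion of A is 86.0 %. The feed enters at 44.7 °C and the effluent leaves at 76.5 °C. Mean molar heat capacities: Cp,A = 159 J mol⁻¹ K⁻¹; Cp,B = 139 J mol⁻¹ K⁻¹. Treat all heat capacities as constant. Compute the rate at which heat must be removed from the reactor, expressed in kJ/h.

Q_out = 54300 kJ/h

Extent of reaction ξ = 0.860 × 193 = 165.98 mol/min
Reaction term: ξ·ΔH°_rxn = 165.98 × -10.3 = -1709.6 kJ/min
Sensible, feed 44.7→25 °C: -604.53 kJ/min
Outlet flows (mol/min): A 27.02, B 165.98
Sensible, products 25→76.5 °C: 1409.4 kJ/min
Q = ΔH = -904.71 kJ/min = -15.078 kW
Heat removed = 54282 kJ/h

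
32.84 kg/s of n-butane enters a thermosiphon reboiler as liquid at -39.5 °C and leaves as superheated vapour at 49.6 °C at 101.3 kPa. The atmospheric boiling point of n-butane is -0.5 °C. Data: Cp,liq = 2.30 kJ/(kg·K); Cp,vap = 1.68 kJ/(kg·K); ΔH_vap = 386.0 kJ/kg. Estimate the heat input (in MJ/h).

liquid -39.5→-0.5 °C: 89.7 kJ/kg
vaporisation at -0.5 °C: 386 kJ/kg
vapour -0.5→49.6 °C: 84.168 kJ/kg
Δh = 89.7 + 386 + 84.168 = 559.87 kJ/kg
Q = ṁ·Δh = 32.84 kg/s × 559.87 kJ/kg = 18386 kJ/s
|Q| = 18386 kW = 66190 MJ/h

Q = 66200 MJ/h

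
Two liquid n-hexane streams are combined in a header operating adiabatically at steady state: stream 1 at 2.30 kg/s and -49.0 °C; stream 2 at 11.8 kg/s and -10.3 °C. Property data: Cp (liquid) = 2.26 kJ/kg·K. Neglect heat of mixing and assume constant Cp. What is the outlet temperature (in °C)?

Energy balance with Q = 0: Σ ṁᵢCp,ᵢ(T_out − Tᵢ) = 0
T_out = Σ ṁᵢCp,ᵢTᵢ / Σ ṁᵢCp,ᵢ
      = -529.38 / 31.866 = -16.613 °C

T_out = -16.6 °C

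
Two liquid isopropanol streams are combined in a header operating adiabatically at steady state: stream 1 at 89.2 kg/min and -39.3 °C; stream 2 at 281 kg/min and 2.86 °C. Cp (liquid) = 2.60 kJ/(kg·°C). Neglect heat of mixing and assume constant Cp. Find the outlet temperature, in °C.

No heat crosses the boundary, so H_out = H_in.
T_out = Σ ṁᵢCp,ᵢTᵢ / Σ ṁᵢCp,ᵢ
      = -7024.9 / 962.52 = -7.2985 °C

T_out = -7.30 °C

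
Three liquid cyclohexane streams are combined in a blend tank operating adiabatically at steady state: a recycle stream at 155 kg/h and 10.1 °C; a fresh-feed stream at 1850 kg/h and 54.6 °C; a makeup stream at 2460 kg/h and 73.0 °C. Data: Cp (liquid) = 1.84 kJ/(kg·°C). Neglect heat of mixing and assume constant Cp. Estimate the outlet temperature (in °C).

T_out = 63.2 °C

No heat crosses the boundary, so H_out = H_in.
Σ ṁᵢCp,ᵢTᵢ = 155×1.84×10.1 + 1850×1.84×54.6 + 2460×1.84×73.0 = 519170
Σ ṁᵢCp,ᵢ = 155×1.84 + 1850×1.84 + 2460×1.84 = 8215.6
T_out = 519170 / 8215.6 = 63.193 °C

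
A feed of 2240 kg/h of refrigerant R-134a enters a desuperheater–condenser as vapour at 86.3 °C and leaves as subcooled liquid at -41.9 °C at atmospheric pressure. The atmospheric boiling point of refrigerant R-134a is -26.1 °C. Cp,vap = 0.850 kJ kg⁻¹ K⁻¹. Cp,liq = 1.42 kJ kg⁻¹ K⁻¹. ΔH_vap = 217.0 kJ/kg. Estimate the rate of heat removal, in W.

vapour 86.3→-26.1 °C: -95.54 kJ/kg
condensation at -26.1 °C: -217 kJ/kg
liquid -26.1→-41.9 °C: -22.436 kJ/kg
Δh = -95.54 + -217 + -22.436 = -334.98 kJ/kg
Q = ṁ·Δh = 2240 kg/h × -334.98 kJ/kg = -750350 kJ/h
|Q| = 208.43 kW = 208430 W

Q_c = 208000 W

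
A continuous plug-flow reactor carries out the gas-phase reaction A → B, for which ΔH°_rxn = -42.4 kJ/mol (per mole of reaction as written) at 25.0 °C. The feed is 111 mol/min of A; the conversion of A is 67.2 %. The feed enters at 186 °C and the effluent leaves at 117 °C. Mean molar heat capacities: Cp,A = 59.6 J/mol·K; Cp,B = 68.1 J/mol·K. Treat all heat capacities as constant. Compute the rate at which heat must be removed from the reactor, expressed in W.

Q_out = 59300 W

Extent of reaction ξ = 0.672 × 111 = 74.592 mol/min
Reaction term: ξ·ΔH°_rxn = 74.592 × -42.4 = -3162.7 kJ/min
Sensible, feed 186→25 °C: -1065.1 kJ/min
Outlet flows (mol/min): A 36.408, B 74.592
Sensible, products 25→117 °C: 666.97 kJ/min
Q = ΔH = -3560.8 kJ/min = -59.347 kW
Heat removed = 59347 W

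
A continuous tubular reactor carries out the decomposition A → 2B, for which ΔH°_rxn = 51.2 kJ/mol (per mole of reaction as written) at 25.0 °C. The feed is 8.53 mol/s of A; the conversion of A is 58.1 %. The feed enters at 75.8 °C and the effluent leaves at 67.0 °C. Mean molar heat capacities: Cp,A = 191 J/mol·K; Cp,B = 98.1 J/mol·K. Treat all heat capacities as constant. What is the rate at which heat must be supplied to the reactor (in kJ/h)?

Q_in = 866000 kJ/h

Extent of reaction ξ = 0.581 × 8.53 = 4.9559 mol/s
Reaction term: ξ·ΔH°_rxn = 4.9559 × 51.2 = 253.74 kJ/s
Sensible, feed 75.8→25 °C: -82.765 kJ/s
Outlet flows (mol/s): A 3.5741, B 9.9119
Sensible, products 25→67.0 °C: 69.51 kJ/s
Q = ΔH = 240.49 kJ/s = 240.49 kW
Heat supplied = 865760 kJ/h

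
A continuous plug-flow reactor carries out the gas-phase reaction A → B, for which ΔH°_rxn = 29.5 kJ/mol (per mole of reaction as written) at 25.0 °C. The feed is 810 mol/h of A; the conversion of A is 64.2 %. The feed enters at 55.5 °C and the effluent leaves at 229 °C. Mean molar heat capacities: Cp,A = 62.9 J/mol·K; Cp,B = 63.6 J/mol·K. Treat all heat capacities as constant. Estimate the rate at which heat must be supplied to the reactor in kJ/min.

Q_in = 404 kJ/min

Extent of reaction ξ = 0.642 × 810 = 520.02 mol/h
Reaction term: ξ·ΔH°_rxn = 520.02 × 29.5 = 15341 kJ/h
Sensible, feed 55.5→25 °C: -1553.9 kJ/h
Outlet flows (mol/h): A 289.98, B 520.02
Sensible, products 25→229 °C: 10468 kJ/h
Q = ΔH = 24255 kJ/h = 6.7374 kW
Heat supplied = 404.24 kJ/min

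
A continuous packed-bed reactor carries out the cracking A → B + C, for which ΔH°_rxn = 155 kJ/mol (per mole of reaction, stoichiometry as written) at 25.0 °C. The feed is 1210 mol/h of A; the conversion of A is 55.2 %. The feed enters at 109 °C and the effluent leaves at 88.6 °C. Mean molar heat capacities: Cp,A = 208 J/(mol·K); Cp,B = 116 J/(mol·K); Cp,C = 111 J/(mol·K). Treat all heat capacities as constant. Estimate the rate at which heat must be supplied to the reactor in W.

Q_in = 27600 W

Extent of reaction ξ = 0.552 × 1210 = 667.92 mol/h
Reaction term: ξ·ΔH°_rxn = 667.92 × 155 = 103530 kJ/h
Sensible, feed 109→25 °C: -21141 kJ/h
Outlet flows (mol/h): A 542.08, B 667.92, C 667.92
Sensible, products 25→88.6 °C: 16814 kJ/h
Q = ΔH = 99200 kJ/h = 27.556 kW
Heat supplied = 27556 W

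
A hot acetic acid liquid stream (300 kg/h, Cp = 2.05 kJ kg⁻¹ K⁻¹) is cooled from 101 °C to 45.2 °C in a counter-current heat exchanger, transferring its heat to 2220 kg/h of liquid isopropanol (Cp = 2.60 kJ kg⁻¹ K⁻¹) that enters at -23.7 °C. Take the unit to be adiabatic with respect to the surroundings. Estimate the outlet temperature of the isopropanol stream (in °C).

T_c,out = -17.8 °C

Heat released by hot stream: Q = 300 × 2.05 × (101 − 45.2) = 34317 kJ/h
Energy balance on cold side (adiabatic exchanger): Q = ṁ_c·Cp_c·(T_c,out − T_c,in)
T_c,out = -23.7 + 34317/(2220 × 2.60) = -17.755 °C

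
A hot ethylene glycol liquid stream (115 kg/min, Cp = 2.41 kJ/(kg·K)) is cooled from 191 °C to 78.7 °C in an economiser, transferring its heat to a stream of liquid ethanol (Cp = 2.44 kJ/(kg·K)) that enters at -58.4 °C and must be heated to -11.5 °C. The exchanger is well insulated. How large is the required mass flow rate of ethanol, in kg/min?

Heat released by hot stream: Q = 115 × 2.41 × (191 − 78.7) = 31124 kJ/min
Energy balance on cold side (adiabatic exchanger): Q = ṁ_c·Cp_c·(T_c,out − T_c,in)
ṁ_c = 31124 / [2.44 × (-11.5 − -58.4)] = 271.98 kg/min

ṁ_c = 272 kg/min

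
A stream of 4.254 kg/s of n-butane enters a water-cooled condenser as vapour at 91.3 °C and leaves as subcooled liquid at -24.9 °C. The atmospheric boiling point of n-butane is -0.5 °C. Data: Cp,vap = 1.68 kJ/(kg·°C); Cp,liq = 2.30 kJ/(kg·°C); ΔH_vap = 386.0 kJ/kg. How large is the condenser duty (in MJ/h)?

Q_c = 9130 MJ/h

vapour 91.3→-0.5 °C: -154.22 kJ/kg
condensation at -0.5 °C: -386 kJ/kg
liquid -0.5→-24.9 °C: -56.12 kJ/kg
Δh = -154.22 + -386 + -56.12 = -596.34 kJ/kg
Q = ṁ·Δh = 4.254 kg/s × -596.34 kJ/kg = -2536.8 kJ/s
|Q| = 2536.8 kW = 9132.7 MJ/h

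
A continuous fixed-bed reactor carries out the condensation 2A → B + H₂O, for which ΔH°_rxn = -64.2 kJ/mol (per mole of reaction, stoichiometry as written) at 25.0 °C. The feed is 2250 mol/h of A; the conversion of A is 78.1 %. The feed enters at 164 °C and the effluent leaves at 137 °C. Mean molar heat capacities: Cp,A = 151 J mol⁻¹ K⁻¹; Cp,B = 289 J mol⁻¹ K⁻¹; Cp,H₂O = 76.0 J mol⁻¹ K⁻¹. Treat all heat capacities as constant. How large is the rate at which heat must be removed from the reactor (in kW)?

Extent of reaction ξ = 0.781 × 2250 / 2 = 878.62 mol/h
Reaction term: ξ·ΔH°_rxn = 878.62 × -64.2 = -56408 kJ/h
Sensible, feed 164→25 °C: -47225 kJ/h
Outlet flows (mol/h): A 492.75, B 878.62, H₂O 878.62
Sensible, products 25→137 °C: 44252 kJ/h
Q = ΔH = -59381 kJ/h = -16.495 kW
Heat removed = 16.495 kW

Q_out = 16.5 kW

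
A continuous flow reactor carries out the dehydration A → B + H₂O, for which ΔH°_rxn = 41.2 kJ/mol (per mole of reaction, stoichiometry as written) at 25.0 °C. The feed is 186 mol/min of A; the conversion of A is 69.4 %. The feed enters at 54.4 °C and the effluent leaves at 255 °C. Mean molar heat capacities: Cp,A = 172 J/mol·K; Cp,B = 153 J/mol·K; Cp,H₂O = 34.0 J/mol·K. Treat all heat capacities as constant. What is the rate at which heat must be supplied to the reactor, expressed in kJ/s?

Extent of reaction ξ = 0.694 × 186 = 129.08 mol/min
Reaction term: ξ·ΔH°_rxn = 129.08 × 41.2 = 5318.3 kJ/min
Sensible, feed 54.4→25 °C: -940.56 kJ/min
Outlet flows (mol/min): A 56.916, B 129.08, H₂O 129.08
Sensible, products 25→255 °C: 7803.5 kJ/min
Q = ΔH = 12181 kJ/min = 203.02 kW
Heat supplied = 203.02 kJ/s

Q_in = 203 kJ/s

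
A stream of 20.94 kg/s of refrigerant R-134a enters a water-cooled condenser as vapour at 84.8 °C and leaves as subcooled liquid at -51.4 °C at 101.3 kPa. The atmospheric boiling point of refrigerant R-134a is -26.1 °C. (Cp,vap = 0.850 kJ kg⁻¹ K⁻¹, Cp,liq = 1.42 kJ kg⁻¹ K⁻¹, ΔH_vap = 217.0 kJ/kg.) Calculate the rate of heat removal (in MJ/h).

vapour 84.8→-26.1 °C: -94.265 kJ/kg
condensation at -26.1 °C: -217 kJ/kg
liquid -26.1→-51.4 °C: -35.926 kJ/kg
Δh = -94.265 + -217 + -35.926 = -347.19 kJ/kg
Q = ṁ·Δh = 20.94 kg/s × -347.19 kJ/kg = -7270.2 kJ/s
|Q| = 7270.2 kW = 26173 MJ/h

Q_c = 26200 MJ/h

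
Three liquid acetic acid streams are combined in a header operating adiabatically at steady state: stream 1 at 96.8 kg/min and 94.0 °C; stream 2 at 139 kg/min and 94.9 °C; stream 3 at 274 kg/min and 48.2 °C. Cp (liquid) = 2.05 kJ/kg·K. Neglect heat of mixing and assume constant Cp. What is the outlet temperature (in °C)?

T_out = 69.6 °C

Adiabatic, steady state ⇒ Σ ṁᵢCp,ᵢ(T_out − Tᵢ) = 0
T_out = Σ ṁᵢCp,ᵢTᵢ / Σ ṁᵢCp,ᵢ
      = 72769 / 1045.1 = 69.629 °C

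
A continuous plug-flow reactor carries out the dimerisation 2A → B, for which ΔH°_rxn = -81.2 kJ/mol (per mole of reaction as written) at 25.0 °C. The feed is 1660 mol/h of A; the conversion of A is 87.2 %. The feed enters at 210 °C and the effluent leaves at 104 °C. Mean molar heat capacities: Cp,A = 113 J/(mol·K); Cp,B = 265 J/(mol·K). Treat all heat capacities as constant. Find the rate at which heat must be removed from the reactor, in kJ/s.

Q_out = 21.2 kJ/s

Extent of reaction ξ = 0.872 × 1660 / 2 = 723.76 mol/h
Reaction term: ξ·ΔH°_rxn = 723.76 × -81.2 = -58769 kJ/h
Sensible, feed 210→25 °C: -34702 kJ/h
Outlet flows (mol/h): A 212.48, B 723.76
Sensible, products 25→104 °C: 17049 kJ/h
Q = ΔH = -76423 kJ/h = -21.229 kW
Heat removed = 21.229 kJ/s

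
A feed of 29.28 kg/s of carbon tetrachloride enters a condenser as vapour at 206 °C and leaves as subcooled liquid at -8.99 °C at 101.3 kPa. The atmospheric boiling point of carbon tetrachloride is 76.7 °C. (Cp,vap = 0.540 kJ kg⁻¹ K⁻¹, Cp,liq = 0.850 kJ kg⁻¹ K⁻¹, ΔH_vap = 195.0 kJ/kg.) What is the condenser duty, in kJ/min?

Q_c = 593000 kJ/min

vapour 206→76.7 °C: -69.822 kJ/kg
condensation at 76.7 °C: -195 kJ/kg
liquid 76.7→-8.99 °C: -72.837 kJ/kg
Δh = -69.822 + -195 + -72.837 = -337.66 kJ/kg
Q = ṁ·Δh = 29.28 kg/s × -337.66 kJ/kg = -9886.6 kJ/s
|Q| = 9886.6 kW = 593200 kJ/min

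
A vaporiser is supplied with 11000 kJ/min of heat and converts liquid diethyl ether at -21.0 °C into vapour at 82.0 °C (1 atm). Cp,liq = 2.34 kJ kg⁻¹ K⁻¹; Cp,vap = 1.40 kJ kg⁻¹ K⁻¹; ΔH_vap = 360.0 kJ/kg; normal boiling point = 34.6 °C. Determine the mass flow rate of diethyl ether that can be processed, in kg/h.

ṁ = 1190 kg/h

Δh = 2.34×(34.6−-21.0) + 360.0 + 1.40×(82.0−34.6) = 556.46 kJ/kg
Q = 11000 kJ/min = 183.33 kJ/s = 660000 kJ/h
ṁ = Q/Δh = 660000 / 556.46 = 1186.1 kg/h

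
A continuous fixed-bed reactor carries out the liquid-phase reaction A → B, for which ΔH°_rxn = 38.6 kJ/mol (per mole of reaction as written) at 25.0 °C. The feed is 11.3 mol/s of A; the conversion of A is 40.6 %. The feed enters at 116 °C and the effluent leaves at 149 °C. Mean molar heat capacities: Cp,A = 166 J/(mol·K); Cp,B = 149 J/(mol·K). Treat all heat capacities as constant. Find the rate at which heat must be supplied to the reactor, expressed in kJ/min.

Q_in = 13800 kJ/min

Extent of reaction ξ = 0.406 × 11.3 = 4.5878 mol/s
Reaction term: ξ·ΔH°_rxn = 4.5878 × 38.6 = 177.09 kJ/s
Sensible, feed 116→25 °C: -170.7 kJ/s
Outlet flows (mol/s): A 6.7122, B 4.5878
Sensible, products 25→149 °C: 222.93 kJ/s
Q = ΔH = 229.32 kJ/s = 229.32 kW
Heat supplied = 13759 kJ/min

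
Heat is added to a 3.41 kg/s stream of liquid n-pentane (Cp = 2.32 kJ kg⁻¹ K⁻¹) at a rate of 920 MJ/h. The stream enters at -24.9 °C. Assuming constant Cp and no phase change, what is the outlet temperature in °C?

T_out = 7.40 °C

Q = 920 MJ/h = 255.56 kJ/s
ΔT = Q/(ṁ·Cp) = 255.56/(3.41×2.32) = 32.303 K
T_out = -24.9 + 32.303 = 7.403 °C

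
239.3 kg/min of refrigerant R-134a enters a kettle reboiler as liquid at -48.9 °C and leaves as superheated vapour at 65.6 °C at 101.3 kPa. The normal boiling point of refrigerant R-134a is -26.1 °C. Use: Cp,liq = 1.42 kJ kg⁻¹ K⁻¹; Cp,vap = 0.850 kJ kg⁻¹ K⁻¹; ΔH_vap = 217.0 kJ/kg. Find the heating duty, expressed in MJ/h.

liquid -48.9→-26.1 °C: 32.376 kJ/kg
vaporisation at -26.1 °C: 217 kJ/kg
vapour -26.1→65.6 °C: 77.945 kJ/kg
Δh = 32.376 + 217 + 77.945 = 327.32 kJ/kg
Q = ṁ·Δh = 239.3 kg/min × 327.32 kJ/kg = 78328 kJ/min
|Q| = 1305.5 kW = 4699.7 MJ/h

Q = 4700 MJ/h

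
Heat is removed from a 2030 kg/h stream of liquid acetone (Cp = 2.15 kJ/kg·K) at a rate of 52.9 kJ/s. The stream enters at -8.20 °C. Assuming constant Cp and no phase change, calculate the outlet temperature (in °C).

T_out = -51.8 °C

Q = 52.9 kJ/s = 190440 kJ/h
ΔT = Q/(ṁ·Cp) = 190440/(2030×2.15) = 43.634 K
T_out = -8.20 − 43.634 = -51.834 °C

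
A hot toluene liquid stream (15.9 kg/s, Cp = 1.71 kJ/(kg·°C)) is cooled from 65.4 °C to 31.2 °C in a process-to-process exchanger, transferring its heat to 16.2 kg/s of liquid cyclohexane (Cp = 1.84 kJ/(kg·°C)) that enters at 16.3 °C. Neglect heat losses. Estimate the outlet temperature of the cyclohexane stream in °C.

Heat released by hot stream: Q = 15.9 × 1.71 × (65.4 − 31.2) = 929.86 kJ/s
Energy balance on cold side (adiabatic exchanger): Q = ṁ_c·Cp_c·(T_c,out − T_c,in)
T_c,out = 16.3 + 929.86/(16.2 × 1.84) = 47.495 °C

T_c,out = 47.5 °C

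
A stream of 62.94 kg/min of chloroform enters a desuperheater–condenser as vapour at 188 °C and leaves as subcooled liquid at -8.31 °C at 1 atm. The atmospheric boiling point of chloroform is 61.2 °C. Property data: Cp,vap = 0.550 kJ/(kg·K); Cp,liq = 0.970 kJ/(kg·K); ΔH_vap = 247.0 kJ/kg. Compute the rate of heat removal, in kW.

vapour 188→61.2 °C: -69.74 kJ/kg
condensation at 61.2 °C: -247 kJ/kg
liquid 61.2→-8.31 °C: -67.425 kJ/kg
Δh = -69.74 + -247 + -67.425 = -384.16 kJ/kg
Q = ṁ·Δh = 62.94 kg/min × -384.16 kJ/kg = -24179 kJ/min
|Q| = 402.99 kW

Q_c = 403 kW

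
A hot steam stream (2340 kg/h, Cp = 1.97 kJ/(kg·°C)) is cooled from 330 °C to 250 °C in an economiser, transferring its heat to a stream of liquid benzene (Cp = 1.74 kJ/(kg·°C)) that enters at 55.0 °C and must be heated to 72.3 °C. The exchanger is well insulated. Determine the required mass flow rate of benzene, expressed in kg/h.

ṁ_c = 12300 kg/h

Heat released by hot stream: Q = 2340 × 1.97 × (330 − 250) = 368780 kJ/h
Energy balance on cold side (adiabatic exchanger): Q = ṁ_c·Cp_c·(T_c,out − T_c,in)
ṁ_c = 368780 / [1.74 × (72.3 − 55.0)] = 12251 kg/h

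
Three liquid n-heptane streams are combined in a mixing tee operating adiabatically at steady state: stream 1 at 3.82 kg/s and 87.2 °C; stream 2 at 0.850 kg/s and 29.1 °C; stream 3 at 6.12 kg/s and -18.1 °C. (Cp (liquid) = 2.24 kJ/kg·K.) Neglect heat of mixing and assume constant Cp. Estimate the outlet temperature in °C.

T_out = 22.9 °C

No heat crosses the boundary, so H_out = H_in.
T_out = Σ ṁᵢCp,ᵢTᵢ / Σ ṁᵢCp,ᵢ
      = 553.43 / 24.17 = 22.898 °C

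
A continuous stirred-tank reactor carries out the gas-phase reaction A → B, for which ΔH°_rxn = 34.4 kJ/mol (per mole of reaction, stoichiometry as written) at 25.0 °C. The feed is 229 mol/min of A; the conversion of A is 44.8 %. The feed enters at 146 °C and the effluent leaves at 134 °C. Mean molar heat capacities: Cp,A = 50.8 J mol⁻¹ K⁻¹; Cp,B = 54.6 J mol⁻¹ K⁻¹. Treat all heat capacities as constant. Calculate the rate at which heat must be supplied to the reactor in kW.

Q_in = 57.2 kW

Extent of reaction ξ = 0.448 × 229 = 102.59 mol/min
Reaction term: ξ·ΔH°_rxn = 102.59 × 34.4 = 3529.2 kJ/min
Sensible, feed 146→25 °C: -1407.6 kJ/min
Outlet flows (mol/min): A 126.41, B 102.59
Sensible, products 25→134 °C: 1310.5 kJ/min
Q = ΔH = 3432.1 kJ/min = 57.201 kW
Heat supplied = 57.201 kW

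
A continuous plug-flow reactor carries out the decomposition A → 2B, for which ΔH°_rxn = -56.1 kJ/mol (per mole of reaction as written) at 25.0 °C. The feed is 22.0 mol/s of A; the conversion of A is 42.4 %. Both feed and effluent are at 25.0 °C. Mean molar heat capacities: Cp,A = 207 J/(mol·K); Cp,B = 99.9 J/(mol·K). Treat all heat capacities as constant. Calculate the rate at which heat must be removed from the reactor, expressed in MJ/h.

Q_out = 1880 MJ/h

Extent of reaction ξ = 0.424 × 22.0 = 9.328 mol/s
Reaction term: ξ·ΔH°_rxn = 9.328 × -56.1 = -523.3 kJ/s
Q = ΔH = -523.3 kJ/s = -523.3 kW
Heat removed = 1883.9 MJ/h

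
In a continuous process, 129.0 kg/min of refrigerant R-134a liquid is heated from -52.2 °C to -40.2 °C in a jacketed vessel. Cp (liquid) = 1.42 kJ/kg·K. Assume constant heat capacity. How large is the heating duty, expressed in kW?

Q = ṁ·Cp·ΔT = 129.0 × 1.42 × (-40.2 − -52.2) = 2198.2 kJ/min
Converting: 2198.2 / 60 s = 36.636 kW

Q = 36.6 kW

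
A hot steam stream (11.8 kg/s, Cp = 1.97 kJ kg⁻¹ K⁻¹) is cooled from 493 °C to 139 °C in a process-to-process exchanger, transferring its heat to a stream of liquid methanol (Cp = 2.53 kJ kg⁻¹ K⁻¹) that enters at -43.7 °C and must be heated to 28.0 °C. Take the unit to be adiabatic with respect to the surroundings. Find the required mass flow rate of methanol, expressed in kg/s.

ṁ_c = 45.4 kg/s

Heat released by hot stream: Q = 11.8 × 1.97 × (493 − 139) = 8229.1 kJ/s
Energy balance on cold side (adiabatic exchanger): Q = ṁ_c·Cp_c·(T_c,out − T_c,in)
ṁ_c = 8229.1 / [2.53 × (28.0 − -43.7)] = 45.364 kg/s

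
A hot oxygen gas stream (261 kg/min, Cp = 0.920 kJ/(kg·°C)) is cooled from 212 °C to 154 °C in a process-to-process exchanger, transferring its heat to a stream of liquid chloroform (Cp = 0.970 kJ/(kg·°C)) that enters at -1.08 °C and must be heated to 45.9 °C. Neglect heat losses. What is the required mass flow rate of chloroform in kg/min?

ṁ_c = 306 kg/min

Heat released by hot stream: Q = 261 × 0.920 × (212 − 154) = 13927 kJ/min
Energy balance on cold side (adiabatic exchanger): Q = ṁ_c·Cp_c·(T_c,out − T_c,in)
ṁ_c = 13927 / [0.970 × (45.9 − -1.08)] = 305.61 kg/min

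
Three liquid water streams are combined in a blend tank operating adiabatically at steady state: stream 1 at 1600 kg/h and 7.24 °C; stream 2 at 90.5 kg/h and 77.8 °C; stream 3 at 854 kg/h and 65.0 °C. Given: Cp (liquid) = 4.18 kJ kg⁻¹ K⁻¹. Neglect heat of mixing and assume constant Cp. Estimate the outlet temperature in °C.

T_out = 29.1 °C

Adiabatic, steady state ⇒ Σ ṁᵢCp,ᵢ(T_out − Tᵢ) = 0
T_out = Σ ṁᵢCp,ᵢTᵢ / Σ ṁᵢCp,ᵢ
      = 309880 / 10636 = 29.135 °C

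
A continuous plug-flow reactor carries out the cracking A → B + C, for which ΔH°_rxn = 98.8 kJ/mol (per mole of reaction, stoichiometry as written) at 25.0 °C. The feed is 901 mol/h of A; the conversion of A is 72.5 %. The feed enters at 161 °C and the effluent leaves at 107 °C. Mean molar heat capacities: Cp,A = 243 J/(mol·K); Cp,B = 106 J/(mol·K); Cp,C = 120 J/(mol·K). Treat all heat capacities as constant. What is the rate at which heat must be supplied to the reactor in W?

Q_in = 14400 W

Extent of reaction ξ = 0.725 × 901 = 653.23 mol/h
Reaction term: ξ·ΔH°_rxn = 653.23 × 98.8 = 64539 kJ/h
Sensible, feed 161→25 °C: -29776 kJ/h
Outlet flows (mol/h): A 247.77, B 653.23, C 653.23
Sensible, products 25→107 °C: 17043 kJ/h
Q = ΔH = 51805 kJ/h = 14.39 kW
Heat supplied = 14390 W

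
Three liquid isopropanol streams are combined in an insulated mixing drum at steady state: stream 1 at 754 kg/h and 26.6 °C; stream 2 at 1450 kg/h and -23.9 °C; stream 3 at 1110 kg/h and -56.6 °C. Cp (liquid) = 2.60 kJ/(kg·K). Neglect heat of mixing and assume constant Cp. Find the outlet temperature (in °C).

T_out = -23.4 °C

Energy balance with Q = 0: Σ ṁᵢCp,ᵢ(T_out − Tᵢ) = 0
T_out = Σ ṁᵢCp,ᵢTᵢ / Σ ṁᵢCp,ᵢ
      = -201300 / 8616.4 = -23.363 °C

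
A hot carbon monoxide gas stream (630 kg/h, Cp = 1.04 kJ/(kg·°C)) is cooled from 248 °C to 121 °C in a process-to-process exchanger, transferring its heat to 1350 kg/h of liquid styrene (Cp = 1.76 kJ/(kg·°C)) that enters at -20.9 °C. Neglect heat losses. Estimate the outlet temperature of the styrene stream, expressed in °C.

Heat released by hot stream: Q = 630 × 1.04 × (248 − 121) = 83210 kJ/h
Energy balance on cold side (adiabatic exchanger): Q = ṁ_c·Cp_c·(T_c,out − T_c,in)
T_c,out = -20.9 + 83210/(1350 × 1.76) = 14.121 °C

T_c,out = 14.1 °C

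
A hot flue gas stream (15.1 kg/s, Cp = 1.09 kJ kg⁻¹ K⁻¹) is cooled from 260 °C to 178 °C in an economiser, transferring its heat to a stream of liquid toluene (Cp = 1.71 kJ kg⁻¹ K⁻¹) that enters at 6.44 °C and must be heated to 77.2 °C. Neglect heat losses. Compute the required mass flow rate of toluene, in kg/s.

ṁ_c = 11.2 kg/s

Heat released by hot stream: Q = 15.1 × 1.09 × (260 − 178) = 1349.6 kJ/s
Energy balance on cold side (adiabatic exchanger): Q = ṁ_c·Cp_c·(T_c,out − T_c,in)
ṁ_c = 1349.6 / [1.71 × (77.2 − 6.44)] = 11.154 kg/s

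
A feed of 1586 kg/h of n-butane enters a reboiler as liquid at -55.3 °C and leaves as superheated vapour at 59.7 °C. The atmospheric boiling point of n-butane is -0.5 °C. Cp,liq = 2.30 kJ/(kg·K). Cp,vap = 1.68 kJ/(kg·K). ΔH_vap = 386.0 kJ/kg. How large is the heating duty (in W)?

Q = 270000 W

liquid -55.3→-0.5 °C: 126.04 kJ/kg
vaporisation at -0.5 °C: 386 kJ/kg
vapour -0.5→59.7 °C: 101.14 kJ/kg
Δh = 126.04 + 386 + 101.14 = 613.18 kJ/kg
Q = ṁ·Δh = 1586 kg/h × 613.18 kJ/kg = 972500 kJ/h
|Q| = 270.14 kW = 270140 W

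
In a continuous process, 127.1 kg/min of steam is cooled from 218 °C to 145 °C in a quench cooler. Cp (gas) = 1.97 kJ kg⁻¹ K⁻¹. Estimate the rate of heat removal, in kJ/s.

Q = ṁ·Cp·ΔT = 127.1 × 1.97 × (145 − 218) = -18278 kJ/min
Converting: 18278 / 60 s = 304.64 kW

Q_c = 305 kJ/s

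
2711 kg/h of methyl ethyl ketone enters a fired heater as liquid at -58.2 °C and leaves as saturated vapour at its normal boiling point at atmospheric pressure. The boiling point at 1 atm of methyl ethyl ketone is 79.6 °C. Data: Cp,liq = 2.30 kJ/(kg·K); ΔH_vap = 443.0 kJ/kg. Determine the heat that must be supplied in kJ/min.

Q = 34300 kJ/min

liquid -58.2→79.6 °C: 316.94 kJ/kg
vaporisation at 79.6 °C: 443 kJ/kg
Δh = 316.94 + 443 = 759.94 kJ/kg
Q = ṁ·Δh = 2711 kg/h × 759.94 kJ/kg = 2.0602e+06 kJ/h
|Q| = 572.28 kW = 34337 kJ/min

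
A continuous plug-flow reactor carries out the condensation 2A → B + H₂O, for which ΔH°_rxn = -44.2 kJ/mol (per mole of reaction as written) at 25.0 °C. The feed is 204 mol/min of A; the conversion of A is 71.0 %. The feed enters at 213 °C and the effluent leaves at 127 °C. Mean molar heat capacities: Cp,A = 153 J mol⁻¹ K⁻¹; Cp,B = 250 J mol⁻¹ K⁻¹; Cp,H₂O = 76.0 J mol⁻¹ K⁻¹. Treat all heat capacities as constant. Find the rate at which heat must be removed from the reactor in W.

Q_out = 95600 W

Extent of reaction ξ = 0.710 × 204 / 2 = 72.42 mol/min
Reaction term: ξ·ΔH°_rxn = 72.42 × -44.2 = -3201 kJ/min
Sensible, feed 213→25 °C: -5867.9 kJ/min
Outlet flows (mol/min): A 59.16, B 72.42, H₂O 72.42
Sensible, products 25→127 °C: 3331.4 kJ/min
Q = ΔH = -5737.5 kJ/min = -95.624 kW
Heat removed = 95624 W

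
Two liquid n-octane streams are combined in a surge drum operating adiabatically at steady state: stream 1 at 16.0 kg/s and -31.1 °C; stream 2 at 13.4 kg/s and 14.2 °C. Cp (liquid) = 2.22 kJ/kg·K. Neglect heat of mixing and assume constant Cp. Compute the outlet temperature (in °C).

T_out = -10.5 °C

Energy balance with Q = 0: Σ ṁᵢCp,ᵢ(T_out − Tᵢ) = 0
T_out = Σ ṁᵢCp,ᵢTᵢ / Σ ṁᵢCp,ᵢ
      = -682.25 / 65.268 = -10.453 °C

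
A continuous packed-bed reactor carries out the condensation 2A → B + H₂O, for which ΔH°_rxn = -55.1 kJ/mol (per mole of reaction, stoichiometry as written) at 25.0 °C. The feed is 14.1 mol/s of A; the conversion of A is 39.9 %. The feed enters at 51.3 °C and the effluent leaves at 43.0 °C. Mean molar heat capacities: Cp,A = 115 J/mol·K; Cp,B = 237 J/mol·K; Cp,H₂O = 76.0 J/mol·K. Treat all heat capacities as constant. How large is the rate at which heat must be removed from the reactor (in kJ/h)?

Extent of reaction ξ = 0.399 × 14.1 / 2 = 2.813 mol/s
Reaction term: ξ·ΔH°_rxn = 2.813 × -55.1 = -154.99 kJ/s
Sensible, feed 51.3→25 °C: -42.645 kJ/s
Outlet flows (mol/s): A 8.4741, B 2.813, H₂O 2.813
Sensible, products 25→43.0 °C: 33.39 kJ/s
Q = ΔH = -164.25 kJ/s = -164.25 kW
Heat removed = 591300 kJ/h

Q_out = 591000 kJ/h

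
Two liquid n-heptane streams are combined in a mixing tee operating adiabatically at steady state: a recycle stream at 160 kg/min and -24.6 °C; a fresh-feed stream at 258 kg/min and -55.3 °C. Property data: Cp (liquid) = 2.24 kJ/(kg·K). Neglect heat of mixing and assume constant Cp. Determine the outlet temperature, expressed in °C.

Adiabatic, steady state ⇒ Σ ṁᵢCp,ᵢ(T_out − Tᵢ) = 0
Σ ṁᵢCp,ᵢTᵢ = 160×2.24×-24.6 + 258×2.24×-55.3 = -40776
Σ ṁᵢCp,ᵢ = 160×2.24 + 258×2.24 = 936.32
T_out = -40776 / 936.32 = -43.549 °C

T_out = -43.5 °C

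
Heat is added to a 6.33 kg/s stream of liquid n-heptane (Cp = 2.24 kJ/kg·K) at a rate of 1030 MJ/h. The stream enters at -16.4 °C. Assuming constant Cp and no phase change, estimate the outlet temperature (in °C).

T_out = 3.78 °C

Q = 1030 MJ/h = 286.11 kJ/s
ΔT = Q/(ṁ·Cp) = 286.11/(6.33×2.24) = 20.178 K
T_out = -16.4 + 20.178 = 3.7782 °C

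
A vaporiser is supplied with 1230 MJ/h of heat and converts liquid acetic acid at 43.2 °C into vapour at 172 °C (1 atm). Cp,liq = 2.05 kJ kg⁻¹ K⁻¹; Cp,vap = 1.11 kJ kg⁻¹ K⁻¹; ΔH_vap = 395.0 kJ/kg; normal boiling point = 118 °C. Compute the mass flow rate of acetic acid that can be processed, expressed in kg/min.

Δh = 2.05×(118−43.2) + 395.0 + 1.11×(172−118) = 608.28 kJ/kg
Q = 1230 MJ/h = 341.67 kJ/s = 20500 kJ/min
ṁ = Q/Δh = 20500 / 608.28 = 33.702 kg/min

ṁ = 33.7 kg/min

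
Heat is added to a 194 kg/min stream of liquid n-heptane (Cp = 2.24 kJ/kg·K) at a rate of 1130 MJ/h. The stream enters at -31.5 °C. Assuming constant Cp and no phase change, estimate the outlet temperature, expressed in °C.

T_out = 11.8 °C

Q = 1130 MJ/h = 18833 kJ/min
ΔT = Q/(ṁ·Cp) = 18833/(194×2.24) = 43.339 K
T_out = -31.5 + 43.339 = 11.839 °C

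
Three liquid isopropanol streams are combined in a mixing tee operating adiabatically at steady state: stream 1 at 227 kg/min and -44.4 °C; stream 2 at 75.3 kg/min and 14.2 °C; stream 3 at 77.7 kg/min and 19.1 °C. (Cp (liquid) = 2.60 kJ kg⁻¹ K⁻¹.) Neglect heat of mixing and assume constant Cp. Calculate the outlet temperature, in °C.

T_out = -19.8 °C

No heat crosses the boundary, so H_out = H_in.
Σ ṁᵢCp,ᵢTᵢ = 227×2.60×-44.4 + 75.3×2.60×14.2 + 77.7×2.60×19.1 = -19566
Σ ṁᵢCp,ᵢ = 227×2.60 + 75.3×2.60 + 77.7×2.60 = 988
T_out = -19566 / 988 = -19.804 °C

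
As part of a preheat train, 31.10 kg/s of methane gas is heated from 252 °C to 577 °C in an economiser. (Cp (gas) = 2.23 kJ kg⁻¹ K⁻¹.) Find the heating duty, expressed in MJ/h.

Q = 81100 MJ/h

Q = ṁ·Cp·ΔT = 31.10 × 2.23 × (577 − 252) = 22540 kJ/s
Heating duty = 81143 MJ/h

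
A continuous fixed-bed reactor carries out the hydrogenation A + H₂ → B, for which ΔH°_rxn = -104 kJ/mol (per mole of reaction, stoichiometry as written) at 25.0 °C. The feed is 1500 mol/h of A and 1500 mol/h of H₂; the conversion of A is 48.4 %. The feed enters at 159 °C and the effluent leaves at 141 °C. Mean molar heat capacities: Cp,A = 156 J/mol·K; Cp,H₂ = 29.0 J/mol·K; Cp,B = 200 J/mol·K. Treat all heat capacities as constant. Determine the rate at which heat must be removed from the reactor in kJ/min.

Extent of reaction ξ = 0.484 × 1500 = 726 mol/h
Reaction term: ξ·ΔH°_rxn = 726 × -104 = -75504 kJ/h
Sensible, feed 159→25 °C: -37185 kJ/h
Outlet flows (mol/h): A 774, H₂ 774, B 726
Sensible, products 25→141 °C: 33453 kJ/h
Q = ΔH = -79236 kJ/h = -22.01 kW
Heat removed = 1320.6 kJ/min

Q_out = 1320 kJ/min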